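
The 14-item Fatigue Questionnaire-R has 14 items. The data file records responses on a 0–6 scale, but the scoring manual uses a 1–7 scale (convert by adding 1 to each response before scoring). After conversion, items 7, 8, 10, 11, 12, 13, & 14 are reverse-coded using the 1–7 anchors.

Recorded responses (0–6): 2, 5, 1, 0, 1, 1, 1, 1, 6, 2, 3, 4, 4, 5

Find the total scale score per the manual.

Convert to 1–7: 3, 6, 2, 1, 2, 2, 2, 2, 7, 3, 4, 5, 5, 6
Reverse-coded (reversed = (1+7) − raw = 8 − raw):
  item 7: 8 − 2 = 6
  item 8: 8 − 2 = 6
  item 10: 8 − 3 = 5
  item 11: 8 − 4 = 4
  item 12: 8 − 5 = 3
  item 13: 8 − 5 = 3
  item 14: 8 − 6 = 2
Scored: 3, 6, 2, 1, 2, 2, 6, 6, 7, 5, 4, 3, 3, 2
Total = 52

52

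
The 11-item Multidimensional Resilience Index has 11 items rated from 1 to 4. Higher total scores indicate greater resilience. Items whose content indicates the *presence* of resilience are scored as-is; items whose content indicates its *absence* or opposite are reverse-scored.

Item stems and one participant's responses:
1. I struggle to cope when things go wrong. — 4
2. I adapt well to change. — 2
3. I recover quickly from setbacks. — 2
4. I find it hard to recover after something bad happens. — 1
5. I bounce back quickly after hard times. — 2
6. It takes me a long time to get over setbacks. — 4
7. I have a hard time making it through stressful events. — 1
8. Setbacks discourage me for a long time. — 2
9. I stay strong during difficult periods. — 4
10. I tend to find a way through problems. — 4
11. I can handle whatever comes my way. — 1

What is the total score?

Items 1, 4, 6, 7, 8 describe the absence/opposite of resilience → reverse-score.
on a 1–4 scale, reversed = 5 − raw.
  item 1: 5 − 4 = 1
  item 2: 2
  item 3: 2
  item 4: 5 − 1 = 4
  item 5: 2
  item 6: 5 − 4 = 1
  item 7: 5 − 1 = 4
  item 8: 5 − 2 = 3
  item 9: 4
  item 10: 4
  item 11: 1
Total = 1 + 2 + 2 + 4 + 2 + 1 + 4 + 3 + 4 + 4 + 1 = 28

28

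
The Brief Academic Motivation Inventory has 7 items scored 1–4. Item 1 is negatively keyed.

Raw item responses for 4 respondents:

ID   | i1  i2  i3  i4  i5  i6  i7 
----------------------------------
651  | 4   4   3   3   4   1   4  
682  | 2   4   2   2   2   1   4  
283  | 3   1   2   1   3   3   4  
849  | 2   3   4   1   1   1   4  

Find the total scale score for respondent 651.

20

Respondent 651 raw: 4, 4, 3, 3, 4, 1, 4.
Reverse-coded (reverse-coded value = 5 − response):
  item 1: 5 − 4 = 1
  item 2: 4
  item 3: 3
  item 4: 3
  item 5: 4
  item 6: 1
  item 7: 4
Sum = 1 + 4 + 3 + 3 + 4 + 1 + 4 = 20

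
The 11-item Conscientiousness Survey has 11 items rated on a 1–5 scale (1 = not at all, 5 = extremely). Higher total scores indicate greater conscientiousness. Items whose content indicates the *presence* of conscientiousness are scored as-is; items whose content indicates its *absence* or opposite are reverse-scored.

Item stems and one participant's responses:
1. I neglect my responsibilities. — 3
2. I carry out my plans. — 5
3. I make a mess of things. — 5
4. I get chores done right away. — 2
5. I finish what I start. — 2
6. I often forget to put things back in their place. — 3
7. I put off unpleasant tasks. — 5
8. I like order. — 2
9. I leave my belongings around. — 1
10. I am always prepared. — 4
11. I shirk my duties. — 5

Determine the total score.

Items 1, 3, 6, 7, 9, 11 describe the absence/opposite of conscientiousness → reverse-score.
reverse-coded value = 6 − response.
  item 1: 6 − 3 = 3
  item 2: 5
  item 3: 6 − 5 = 1
  item 4: 2
  item 5: 2
  item 6: 6 − 3 = 3
  item 7: 6 − 5 = 1
  item 8: 2
  item 9: 6 − 1 = 5
  item 10: 4
  item 11: 6 − 5 = 1
Total = 3 + 5 + 1 + 2 + 2 + 3 + 1 + 2 + 5 + 4 + 1 = 29

29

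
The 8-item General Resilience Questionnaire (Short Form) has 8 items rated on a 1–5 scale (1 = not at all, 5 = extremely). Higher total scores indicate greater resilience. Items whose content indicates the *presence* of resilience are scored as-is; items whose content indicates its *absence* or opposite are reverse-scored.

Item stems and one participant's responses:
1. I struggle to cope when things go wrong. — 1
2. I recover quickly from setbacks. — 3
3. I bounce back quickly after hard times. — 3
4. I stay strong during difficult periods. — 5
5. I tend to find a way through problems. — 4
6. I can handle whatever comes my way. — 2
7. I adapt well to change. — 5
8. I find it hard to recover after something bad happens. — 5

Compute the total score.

Items 1, 8 describe the absence/opposite of resilience → reverse-score.
reversed = (1+5) − raw = 6 − raw.
  item 1: 6 − 1 = 5
  item 2: 3
  item 3: 3
  item 4: 5
  item 5: 4
  item 6: 2
  item 7: 5
  item 8: 6 − 5 = 1
Total = 5 + 3 + 3 + 5 + 4 + 2 + 5 + 1 = 28

28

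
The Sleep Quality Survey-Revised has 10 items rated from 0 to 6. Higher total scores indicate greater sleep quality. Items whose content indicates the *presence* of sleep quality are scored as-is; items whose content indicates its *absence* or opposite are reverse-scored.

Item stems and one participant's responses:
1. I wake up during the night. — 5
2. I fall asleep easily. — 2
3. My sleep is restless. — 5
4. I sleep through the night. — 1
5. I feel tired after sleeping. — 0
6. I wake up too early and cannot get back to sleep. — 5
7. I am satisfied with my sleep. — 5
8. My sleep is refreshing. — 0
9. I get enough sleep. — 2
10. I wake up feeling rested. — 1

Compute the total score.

Items 1, 3, 5, 6 describe the absence/opposite of sleep quality → reverse-score.
reversed = (0+6) − raw = 6 − raw.
  item 1: 6 − 5 = 1
  item 2: 2
  item 3: 6 − 5 = 1
  item 4: 1
  item 5: 6 − 0 = 6
  item 6: 6 − 5 = 1
  item 7: 5
  item 8: 0
  item 9: 2
  item 10: 1
Total = 1 + 2 + 1 + 1 + 6 + 1 + 5 + 0 + 2 + 1 = 20

20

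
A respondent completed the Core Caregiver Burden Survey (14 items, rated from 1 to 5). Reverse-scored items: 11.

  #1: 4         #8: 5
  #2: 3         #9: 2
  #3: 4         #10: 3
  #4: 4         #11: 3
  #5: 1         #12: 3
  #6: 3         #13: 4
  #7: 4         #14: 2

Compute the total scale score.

45

Reverse-coded items (reversed = (1+5) − raw = 6 − raw):
  item 11: 6 − 3 = 3
Scored items: 4, 3, 4, 4, 1, 3, 4, 5, 2, 3, 3, 3, 4, 2
Total = 4 + 3 + 4 + 4 + 1 + 3 + 4 + 5 + 2 + 3 + 3 + 3 + 4 + 2 = 45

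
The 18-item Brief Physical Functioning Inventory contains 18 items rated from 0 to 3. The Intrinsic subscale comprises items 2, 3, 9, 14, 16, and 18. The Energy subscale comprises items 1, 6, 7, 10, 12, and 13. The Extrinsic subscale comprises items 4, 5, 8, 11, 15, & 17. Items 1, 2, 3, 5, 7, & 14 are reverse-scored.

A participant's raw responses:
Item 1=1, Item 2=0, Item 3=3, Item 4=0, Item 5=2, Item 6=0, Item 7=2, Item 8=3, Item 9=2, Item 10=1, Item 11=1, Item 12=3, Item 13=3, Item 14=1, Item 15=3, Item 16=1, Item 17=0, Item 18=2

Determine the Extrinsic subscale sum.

Extrinsic items: 4, 5, 8, 11, 15, 17.
Of these, item 5 is reverse-scored; on a 0–3 scale, reversed = 3 − raw.
  item 4: 0
  item 5: 3 − 2 = 1
  item 8: 3
  item 11: 1
  item 15: 3
  item 17: 0
Sum = 0 + 1 + 3 + 1 + 3 + 0 = 8

8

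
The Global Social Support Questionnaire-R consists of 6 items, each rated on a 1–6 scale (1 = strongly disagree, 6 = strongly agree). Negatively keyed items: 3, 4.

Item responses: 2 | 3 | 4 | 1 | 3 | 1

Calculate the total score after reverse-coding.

Reverse-coded items (on a 1–6 scale, reversed = 7 − raw):
  item 3: 7 − 4 = 3
  item 4: 7 − 1 = 6
After reverse-coding: 2, 3, 3, 6, 3, 1
Total = 2 + 3 + 3 + 6 + 3 + 1 = 18

18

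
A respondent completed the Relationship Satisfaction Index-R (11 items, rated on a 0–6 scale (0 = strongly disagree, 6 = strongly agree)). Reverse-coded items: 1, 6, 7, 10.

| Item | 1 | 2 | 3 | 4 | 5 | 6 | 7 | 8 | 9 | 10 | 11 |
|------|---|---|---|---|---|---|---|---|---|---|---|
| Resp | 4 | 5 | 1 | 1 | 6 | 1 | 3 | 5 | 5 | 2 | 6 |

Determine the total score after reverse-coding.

Reverse-coded items (reversed = (0+6) − raw = 6 − raw):
  item 1: 6 − 4 = 2
  item 6: 6 − 1 = 5
  item 7: 6 − 3 = 3
  item 10: 6 − 2 = 4
Scored responses: 2, 5, 1, 1, 6, 5, 3, 5, 5, 4, 6
Total = 2 + 5 + 1 + 1 + 6 + 5 + 3 + 5 + 5 + 4 + 6 = 43

43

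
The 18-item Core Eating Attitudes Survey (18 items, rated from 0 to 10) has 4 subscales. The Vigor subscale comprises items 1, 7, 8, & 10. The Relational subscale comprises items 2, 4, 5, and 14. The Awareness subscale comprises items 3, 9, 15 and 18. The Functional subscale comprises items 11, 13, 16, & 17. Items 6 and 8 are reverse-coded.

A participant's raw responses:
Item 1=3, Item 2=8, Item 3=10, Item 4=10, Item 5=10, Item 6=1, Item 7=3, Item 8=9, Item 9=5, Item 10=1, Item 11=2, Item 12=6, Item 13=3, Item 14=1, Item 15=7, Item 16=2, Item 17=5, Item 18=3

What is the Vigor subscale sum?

Vigor items: 1, 7, 8, 10.
Of these, item 8 is reverse-coded; reversed = (0+10) − raw = 10 − raw.
  item 1: 3
  item 7: 3
  item 8: 10 − 9 = 1
  item 10: 1
Sum = 3 + 3 + 1 + 1 = 8

8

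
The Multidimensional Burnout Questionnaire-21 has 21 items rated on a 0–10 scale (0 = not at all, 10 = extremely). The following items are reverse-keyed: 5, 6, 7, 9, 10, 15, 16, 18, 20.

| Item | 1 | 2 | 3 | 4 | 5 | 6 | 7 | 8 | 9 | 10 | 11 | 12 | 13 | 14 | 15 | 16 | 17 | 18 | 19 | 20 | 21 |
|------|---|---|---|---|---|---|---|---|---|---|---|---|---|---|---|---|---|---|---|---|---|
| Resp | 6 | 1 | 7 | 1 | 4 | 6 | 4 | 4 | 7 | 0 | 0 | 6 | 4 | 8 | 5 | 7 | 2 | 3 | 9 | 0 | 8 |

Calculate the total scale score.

110

Reversing items 5, 6, 7, 9, 10, 15, 16, 18, and 20 with 10 − raw:
Total = 6 + 1 + 7 + 1 + (10−4) + (10−6) + (10−4) + 4 + (10−7) + (10−0) + 0 + 6 + 4 + 8 + (10−5) + (10−7) + 2 + (10−3) + 9 + (10−0) + 8
      = 6 + 1 + 7 + 1 + 6 + 4 + 6 + 4 + 3 + 10 + 0 + 6 + 4 + 8 + 5 + 3 + 2 + 7 + 9 + 10 + 8 = 110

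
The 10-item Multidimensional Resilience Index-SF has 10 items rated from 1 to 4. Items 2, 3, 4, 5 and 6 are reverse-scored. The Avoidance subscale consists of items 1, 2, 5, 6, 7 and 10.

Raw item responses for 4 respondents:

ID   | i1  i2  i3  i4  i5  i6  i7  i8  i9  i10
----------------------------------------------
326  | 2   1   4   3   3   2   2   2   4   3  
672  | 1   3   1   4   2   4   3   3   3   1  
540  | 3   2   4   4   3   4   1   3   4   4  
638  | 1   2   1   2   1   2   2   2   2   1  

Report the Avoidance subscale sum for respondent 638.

Respondent 638 raw: 1, 2, 1, 2, 1, 2, 2, 2, 2, 1.
Avoidance items: 1, 2, 5, 6, 7, 10.
Reverse-coded (on a 1–4 scale, reversed = 5 − raw):
  item 1: 1
  item 2: 5 − 2 = 3
  item 5: 5 − 1 = 4
  item 6: 5 − 2 = 3
  item 7: 2
  item 10: 1
Sum = 1 + 3 + 4 + 3 + 2 + 1 = 14

14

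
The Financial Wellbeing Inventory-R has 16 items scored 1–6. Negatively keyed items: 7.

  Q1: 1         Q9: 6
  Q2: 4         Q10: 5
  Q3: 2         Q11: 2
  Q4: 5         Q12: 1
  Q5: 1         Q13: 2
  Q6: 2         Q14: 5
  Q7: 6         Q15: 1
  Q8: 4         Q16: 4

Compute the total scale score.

46

Raw sum = 51. Negatively keyed items: 7; their raw sum = 6.
Each reversal replaces raw with 7 − raw, changing the total by 7 − 2·raw per item.
Total = 51 + 1·7 − 2·6 = 51 + 7 − 12 = 46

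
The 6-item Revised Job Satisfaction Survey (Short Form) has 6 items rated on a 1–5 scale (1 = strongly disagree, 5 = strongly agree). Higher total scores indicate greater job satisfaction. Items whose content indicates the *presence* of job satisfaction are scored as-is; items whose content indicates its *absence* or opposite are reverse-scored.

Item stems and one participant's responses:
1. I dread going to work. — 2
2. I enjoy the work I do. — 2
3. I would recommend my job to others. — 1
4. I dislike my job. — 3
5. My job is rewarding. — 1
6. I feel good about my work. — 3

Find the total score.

Items 1, 4 describe the absence/opposite of job satisfaction → reverse-score.
reverse-coded value = 6 − response.
  item 1: 6 − 2 = 4
  item 2: 2
  item 3: 1
  item 4: 6 − 3 = 3
  item 5: 1
  item 6: 3
Total = 4 + 2 + 1 + 3 + 1 + 3 = 14

14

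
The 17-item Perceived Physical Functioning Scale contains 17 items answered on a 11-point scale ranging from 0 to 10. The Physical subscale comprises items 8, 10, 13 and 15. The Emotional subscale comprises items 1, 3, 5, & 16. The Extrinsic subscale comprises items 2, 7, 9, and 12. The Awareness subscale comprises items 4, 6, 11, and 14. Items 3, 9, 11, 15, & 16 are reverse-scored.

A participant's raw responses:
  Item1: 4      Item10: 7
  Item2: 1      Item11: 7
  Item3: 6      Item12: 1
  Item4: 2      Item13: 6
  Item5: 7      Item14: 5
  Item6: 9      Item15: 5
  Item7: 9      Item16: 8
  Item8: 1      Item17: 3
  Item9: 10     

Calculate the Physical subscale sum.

Physical items: 8, 10, 13, 15.
Of these, item 15 is reverse-scored; on a 0–10 scale, reversed = 10 − raw.
  item 8: 1
  item 10: 7
  item 13: 6
  item 15: 10 − 5 = 5
Sum = 1 + 7 + 6 + 5 = 19

19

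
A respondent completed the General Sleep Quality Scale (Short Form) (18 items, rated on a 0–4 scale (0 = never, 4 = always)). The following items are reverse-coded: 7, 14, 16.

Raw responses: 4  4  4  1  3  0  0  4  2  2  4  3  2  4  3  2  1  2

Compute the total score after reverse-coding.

45

Reverse-coded items use 4 − raw:
  item 7: 4 − 0 = 4
  item 14: 4 − 4 = 0
  item 16: 4 − 2 = 2
Scored items: 4, 4, 4, 1, 3, 0, 4, 4, 2, 2, 4, 3, 2, 0, 3, 2, 1, 2
Total = 4 + 4 + 4 + 1 + 3 + 0 + 4 + 4 + 2 + 2 + 4 + 3 + 2 + 0 + 3 + 2 + 1 + 2 = 45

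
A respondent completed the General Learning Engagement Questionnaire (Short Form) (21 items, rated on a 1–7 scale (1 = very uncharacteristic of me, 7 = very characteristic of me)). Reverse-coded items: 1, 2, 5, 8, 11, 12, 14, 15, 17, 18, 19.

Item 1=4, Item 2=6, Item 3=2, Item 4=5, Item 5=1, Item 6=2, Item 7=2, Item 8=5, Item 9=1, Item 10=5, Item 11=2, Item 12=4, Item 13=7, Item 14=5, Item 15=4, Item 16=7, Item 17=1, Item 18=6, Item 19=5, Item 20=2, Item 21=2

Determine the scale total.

Raw sum = 78. Reverse-coded items: 1, 2, 5, 8, 11, 12, 14, 15, 17, 18, 19; their raw sum = 43.
Each reversal replaces raw with 8 − raw, changing the total by 8 − 2·raw per item.
Total = 78 + 11·8 − 2·43 = 78 + 88 − 86 = 80

80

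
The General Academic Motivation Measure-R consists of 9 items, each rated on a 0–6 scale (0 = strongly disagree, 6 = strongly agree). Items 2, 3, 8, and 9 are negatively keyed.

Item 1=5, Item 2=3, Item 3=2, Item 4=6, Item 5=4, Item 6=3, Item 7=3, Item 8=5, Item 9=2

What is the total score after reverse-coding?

Apply reverse scoring (on a 0–6 scale, reversed = 6 − raw):
  item 2: 6 − 3 = 3
  item 3: 6 − 2 = 4
  item 8: 6 − 5 = 1
  item 9: 6 − 2 = 4
Scored items: 5, 3, 4, 6, 4, 3, 3, 1, 4
Total = 5 + 3 + 4 + 6 + 4 + 3 + 3 + 1 + 4 = 33

33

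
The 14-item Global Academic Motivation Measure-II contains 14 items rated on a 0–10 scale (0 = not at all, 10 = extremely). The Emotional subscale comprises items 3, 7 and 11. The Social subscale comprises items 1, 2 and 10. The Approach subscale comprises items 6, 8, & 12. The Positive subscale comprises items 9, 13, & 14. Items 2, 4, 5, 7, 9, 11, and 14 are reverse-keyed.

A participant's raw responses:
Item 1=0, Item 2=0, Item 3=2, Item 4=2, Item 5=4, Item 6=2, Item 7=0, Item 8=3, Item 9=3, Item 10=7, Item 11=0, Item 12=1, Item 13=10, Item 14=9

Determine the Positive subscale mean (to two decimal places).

Positive items: 9, 13, 14.
Of these, items 9 & 14 are reverse-keyed; on a 0–10 scale, reversed = 10 − raw.
  item 9: 10 − 3 = 7
  item 13: 10
  item 14: 10 − 9 = 1
Sum = 7 + 10 + 1 = 18
Mean = 18 / 3 = 6.00

6.00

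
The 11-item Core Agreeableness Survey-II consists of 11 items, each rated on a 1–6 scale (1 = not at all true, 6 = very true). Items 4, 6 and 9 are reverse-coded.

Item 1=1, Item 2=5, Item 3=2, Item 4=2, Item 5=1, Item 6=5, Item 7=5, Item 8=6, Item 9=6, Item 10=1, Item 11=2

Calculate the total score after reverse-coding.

Apply reverse scoring (reversed = (1+6) − raw = 7 − raw):
  item 4: 7 − 2 = 5
  item 6: 7 − 5 = 2
  item 9: 7 − 6 = 1
Scored items: 1, 5, 2, 5, 1, 2, 5, 6, 1, 1, 2
Total = 1 + 5 + 2 + 5 + 1 + 2 + 5 + 6 + 1 + 1 + 2 = 31

31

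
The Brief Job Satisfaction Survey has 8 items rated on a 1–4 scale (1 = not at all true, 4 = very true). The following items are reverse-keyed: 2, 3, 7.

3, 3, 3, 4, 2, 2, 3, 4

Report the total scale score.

21

Reversing items 2, 3, & 7 with 5 − raw:
Total = 3 + (5−3) + (5−3) + 4 + 2 + 2 + (5−3) + 4
      = 3 + 2 + 2 + 4 + 2 + 2 + 2 + 4 = 21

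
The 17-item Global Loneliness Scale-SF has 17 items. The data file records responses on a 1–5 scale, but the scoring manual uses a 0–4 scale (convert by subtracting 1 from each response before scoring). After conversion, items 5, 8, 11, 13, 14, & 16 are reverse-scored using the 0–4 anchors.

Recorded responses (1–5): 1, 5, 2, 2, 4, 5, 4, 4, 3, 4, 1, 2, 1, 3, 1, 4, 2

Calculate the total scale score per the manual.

Convert to 0–4: 0, 4, 1, 1, 3, 4, 3, 3, 2, 3, 0, 1, 0, 2, 0, 3, 1
Reverse-coded (reversed = (0+4) − raw = 4 − raw):
  item 5: 4 − 3 = 1
  item 8: 4 − 3 = 1
  item 11: 4 − 0 = 4
  item 13: 4 − 0 = 4
  item 14: 4 − 2 = 2
  item 16: 4 − 3 = 1
Scored: 0, 4, 1, 1, 1, 4, 3, 1, 2, 3, 4, 1, 4, 2, 0, 1, 1
Total = 33

33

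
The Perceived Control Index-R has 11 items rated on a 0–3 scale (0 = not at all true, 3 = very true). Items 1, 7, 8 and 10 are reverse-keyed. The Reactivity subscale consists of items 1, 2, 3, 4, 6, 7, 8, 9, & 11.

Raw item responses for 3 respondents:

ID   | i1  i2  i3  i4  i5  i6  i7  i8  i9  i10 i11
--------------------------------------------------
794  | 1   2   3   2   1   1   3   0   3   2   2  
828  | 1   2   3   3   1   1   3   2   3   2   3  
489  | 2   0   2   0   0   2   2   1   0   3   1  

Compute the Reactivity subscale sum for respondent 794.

Respondent 794 raw: 1, 2, 3, 2, 1, 1, 3, 0, 3, 2, 2.
Reactivity items: 1, 2, 3, 4, 6, 7, 8, 9, 11.
Reverse-coded (reverse-coded value = 3 − response):
  item 1: 3 − 1 = 2
  item 2: 2
  item 3: 3
  item 4: 2
  item 6: 1
  item 7: 3 − 3 = 0
  item 8: 3 − 0 = 3
  item 9: 3
  item 11: 2
Sum = 2 + 2 + 3 + 2 + 1 + 0 + 3 + 3 + 2 = 18

18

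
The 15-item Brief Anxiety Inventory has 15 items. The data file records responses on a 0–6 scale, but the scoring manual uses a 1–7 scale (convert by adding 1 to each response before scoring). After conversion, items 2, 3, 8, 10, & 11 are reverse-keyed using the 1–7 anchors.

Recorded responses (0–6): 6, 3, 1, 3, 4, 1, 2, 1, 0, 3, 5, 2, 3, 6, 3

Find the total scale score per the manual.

62

Convert to 1–7: 7, 4, 2, 4, 5, 2, 3, 2, 1, 4, 6, 3, 4, 7, 4
Reverse-coded (on a 1–7 scale, reversed = 8 − raw):
  item 2: 8 − 4 = 4
  item 3: 8 − 2 = 6
  item 8: 8 − 2 = 6
  item 10: 8 − 4 = 4
  item 11: 8 − 6 = 2
Scored: 7, 4, 6, 4, 5, 2, 3, 6, 1, 4, 2, 3, 4, 7, 4
Total = 62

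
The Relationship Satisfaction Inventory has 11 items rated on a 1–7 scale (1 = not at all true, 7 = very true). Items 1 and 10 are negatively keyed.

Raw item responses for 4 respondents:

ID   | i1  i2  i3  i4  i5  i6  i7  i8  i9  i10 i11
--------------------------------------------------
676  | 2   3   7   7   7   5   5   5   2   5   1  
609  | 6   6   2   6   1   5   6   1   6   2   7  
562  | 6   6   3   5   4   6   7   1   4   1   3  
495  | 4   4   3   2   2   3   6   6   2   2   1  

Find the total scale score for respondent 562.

48

Respondent 562 raw: 6, 6, 3, 5, 4, 6, 7, 1, 4, 1, 3.
Reverse-coded (reversed = (1+7) − raw = 8 − raw):
  item 1: 8 − 6 = 2
  item 2: 6
  item 3: 3
  item 4: 5
  item 5: 4
  item 6: 6
  item 7: 7
  item 8: 1
  item 9: 4
  item 10: 8 − 1 = 7
  item 11: 3
Sum = 2 + 6 + 3 + 5 + 4 + 6 + 7 + 1 + 4 + 7 + 3 = 48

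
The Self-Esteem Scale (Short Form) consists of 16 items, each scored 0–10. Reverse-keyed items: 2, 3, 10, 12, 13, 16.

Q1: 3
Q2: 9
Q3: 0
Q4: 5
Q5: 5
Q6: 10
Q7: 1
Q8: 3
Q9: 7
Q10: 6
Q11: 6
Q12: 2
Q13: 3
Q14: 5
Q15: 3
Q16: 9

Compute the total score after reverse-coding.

Reversing items 2, 3, 10, 12, 13, & 16 with 10 − raw:
Total = 3 + (10−9) + (10−0) + 5 + 5 + 10 + 1 + 3 + 7 + (10−6) + 6 + (10−2) + (10−3) + 5 + 3 + (10−9)
      = 3 + 1 + 10 + 5 + 5 + 10 + 1 + 3 + 7 + 4 + 6 + 8 + 7 + 5 + 3 + 1 = 79

79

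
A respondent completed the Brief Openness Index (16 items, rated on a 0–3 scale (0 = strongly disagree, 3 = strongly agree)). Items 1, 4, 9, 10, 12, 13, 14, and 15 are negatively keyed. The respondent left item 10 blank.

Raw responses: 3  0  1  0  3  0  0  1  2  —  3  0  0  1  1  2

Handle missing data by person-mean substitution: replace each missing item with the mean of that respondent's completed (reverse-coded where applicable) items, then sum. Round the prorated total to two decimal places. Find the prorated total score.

25.60

Reverse-coded (reverse-coded value = 3 − response):
  item 1: 3 − 3 = 0
  item 4: 3 − 0 = 3
  item 9: 3 − 2 = 1
  item 12: 3 − 0 = 3
  item 13: 3 − 0 = 3
  item 14: 3 − 1 = 2
  item 15: 3 − 1 = 2
Completed scored items (15 of 16): 0, 0, 1, 3, 3, 0, 0, 1, 1, 3, 3, 3, 2, 2, 2; sum = 24.
Person mean = 24 / 15 ≈ 1.6000
Prorated total = (24 / 15) × 16 = 25.60 (to 2 dp)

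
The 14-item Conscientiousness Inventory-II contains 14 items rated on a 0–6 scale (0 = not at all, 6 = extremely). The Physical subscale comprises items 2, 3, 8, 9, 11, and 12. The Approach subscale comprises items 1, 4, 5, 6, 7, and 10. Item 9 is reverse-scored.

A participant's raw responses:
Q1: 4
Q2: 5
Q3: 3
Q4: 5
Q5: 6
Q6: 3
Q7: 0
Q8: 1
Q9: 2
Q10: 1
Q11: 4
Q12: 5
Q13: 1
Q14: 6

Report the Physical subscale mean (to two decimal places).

Physical items: 2, 3, 8, 9, 11, 12.
Of these, item 9 is reverse-scored; on a 0–6 scale, reversed = 6 − raw.
  item 2: 5
  item 3: 3
  item 8: 1
  item 9: 6 − 2 = 4
  item 11: 4
  item 12: 5
Sum = 5 + 3 + 1 + 4 + 4 + 5 = 22
Mean = 22 / 6 = 3.67

3.67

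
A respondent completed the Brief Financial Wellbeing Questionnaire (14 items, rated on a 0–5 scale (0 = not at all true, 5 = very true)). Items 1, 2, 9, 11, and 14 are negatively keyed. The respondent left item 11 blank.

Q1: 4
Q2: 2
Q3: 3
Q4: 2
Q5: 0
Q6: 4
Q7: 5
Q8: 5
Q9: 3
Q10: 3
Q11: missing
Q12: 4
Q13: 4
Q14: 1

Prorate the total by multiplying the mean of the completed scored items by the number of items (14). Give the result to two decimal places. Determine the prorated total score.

43.08

Reverse-coded (reversed = (0+5) − raw = 5 − raw):
  item 1: 5 − 4 = 1
  item 2: 5 − 2 = 3
  item 9: 5 − 3 = 2
  item 14: 5 − 1 = 4
Completed scored items (13 of 14): 1, 3, 3, 2, 0, 4, 5, 5, 2, 3, 4, 4, 4; sum = 40.
Person mean = 40 / 13 ≈ 3.0769
Prorated total = (40 / 13) × 14 = 43.08 (to 2 dp)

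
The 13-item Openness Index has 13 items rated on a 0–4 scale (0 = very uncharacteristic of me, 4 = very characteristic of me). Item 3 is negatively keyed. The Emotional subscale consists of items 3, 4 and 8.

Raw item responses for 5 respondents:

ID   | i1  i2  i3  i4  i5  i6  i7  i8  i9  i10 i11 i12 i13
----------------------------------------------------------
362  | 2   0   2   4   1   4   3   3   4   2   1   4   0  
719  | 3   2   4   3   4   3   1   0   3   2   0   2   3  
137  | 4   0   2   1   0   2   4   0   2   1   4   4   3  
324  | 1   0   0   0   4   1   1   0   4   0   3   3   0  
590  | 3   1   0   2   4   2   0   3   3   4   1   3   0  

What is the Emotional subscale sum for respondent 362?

9

Respondent 362 raw: 2, 0, 2, 4, 1, 4, 3, 3, 4, 2, 1, 4, 0.
Emotional items: 3, 4, 8.
Reverse-coded (on a 0–4 scale, reversed = 4 − raw):
  item 3: 4 − 2 = 2
  item 4: 4
  item 8: 3
Sum = 2 + 4 + 3 = 9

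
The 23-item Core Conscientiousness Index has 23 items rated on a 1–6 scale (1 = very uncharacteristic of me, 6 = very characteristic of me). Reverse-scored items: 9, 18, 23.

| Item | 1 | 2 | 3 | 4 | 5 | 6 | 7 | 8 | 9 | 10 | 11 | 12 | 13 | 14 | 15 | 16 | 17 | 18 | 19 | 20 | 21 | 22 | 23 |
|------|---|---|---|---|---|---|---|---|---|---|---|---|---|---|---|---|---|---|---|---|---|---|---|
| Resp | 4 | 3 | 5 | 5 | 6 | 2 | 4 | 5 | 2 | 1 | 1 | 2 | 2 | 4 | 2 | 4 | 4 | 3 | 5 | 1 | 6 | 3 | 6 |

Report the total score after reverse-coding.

Reverse-coded items (reversed = (1+6) − raw = 7 − raw):
  item 9: 7 − 2 = 5
  item 18: 7 − 3 = 4
  item 23: 7 − 6 = 1
Scored items: 4, 3, 5, 5, 6, 2, 4, 5, 5, 1, 1, 2, 2, 4, 2, 4, 4, 4, 5, 1, 6, 3, 1
Total = 4 + 3 + 5 + 5 + 6 + 2 + 4 + 5 + 5 + 1 + 1 + 2 + 2 + 4 + 2 + 4 + 4 + 4 + 5 + 1 + 6 + 3 + 1 = 79

79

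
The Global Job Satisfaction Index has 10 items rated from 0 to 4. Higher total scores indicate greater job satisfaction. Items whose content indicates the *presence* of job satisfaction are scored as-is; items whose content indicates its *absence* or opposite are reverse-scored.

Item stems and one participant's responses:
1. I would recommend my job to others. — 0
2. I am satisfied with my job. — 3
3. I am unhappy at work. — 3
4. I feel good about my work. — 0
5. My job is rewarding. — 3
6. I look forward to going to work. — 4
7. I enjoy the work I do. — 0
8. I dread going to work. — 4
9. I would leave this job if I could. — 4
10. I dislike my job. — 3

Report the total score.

Items 3, 8, 9, 10 describe the absence/opposite of job satisfaction → reverse-score.
reversed = (0+4) − raw = 4 − raw.
  item 1: 0
  item 2: 3
  item 3: 4 − 3 = 1
  item 4: 0
  item 5: 3
  item 6: 4
  item 7: 0
  item 8: 4 − 4 = 0
  item 9: 4 − 4 = 0
  item 10: 4 − 3 = 1
Total = 0 + 3 + 1 + 0 + 3 + 4 + 0 + 0 + 0 + 1 = 12

12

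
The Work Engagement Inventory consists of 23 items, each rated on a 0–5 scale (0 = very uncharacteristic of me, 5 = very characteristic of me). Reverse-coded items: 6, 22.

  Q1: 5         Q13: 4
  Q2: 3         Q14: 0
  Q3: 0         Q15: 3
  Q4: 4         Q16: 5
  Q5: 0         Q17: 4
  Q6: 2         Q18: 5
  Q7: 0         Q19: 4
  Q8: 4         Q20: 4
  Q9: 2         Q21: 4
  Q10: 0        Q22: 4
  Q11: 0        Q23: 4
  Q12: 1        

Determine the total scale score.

Reversing items 6 & 22 with 5 − raw:
Total = 5 + 3 + 0 + 4 + 0 + (5−2) + 0 + 4 + 2 + 0 + 0 + 1 + 4 + 0 + 3 + 5 + 4 + 5 + 4 + 4 + 4 + (5−4) + 4
      = 5 + 3 + 0 + 4 + 0 + 3 + 0 + 4 + 2 + 0 + 0 + 1 + 4 + 0 + 3 + 5 + 4 + 5 + 4 + 4 + 4 + 1 + 4 = 60

60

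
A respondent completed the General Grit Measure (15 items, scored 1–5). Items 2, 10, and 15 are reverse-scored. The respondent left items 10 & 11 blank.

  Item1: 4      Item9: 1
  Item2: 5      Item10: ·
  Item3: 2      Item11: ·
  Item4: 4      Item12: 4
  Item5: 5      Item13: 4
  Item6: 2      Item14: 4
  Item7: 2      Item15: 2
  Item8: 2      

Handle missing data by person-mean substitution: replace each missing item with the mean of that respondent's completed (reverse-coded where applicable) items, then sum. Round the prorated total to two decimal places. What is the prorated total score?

45.00

Reverse-coded (reverse-coded value = 6 − response):
  item 2: 6 − 5 = 1
  item 15: 6 − 2 = 4
Completed scored items (13 of 15): 4, 1, 2, 4, 5, 2, 2, 2, 1, 4, 4, 4, 4; sum = 39.
Person mean = 39 / 13 ≈ 3.0000
Prorated total = (39 / 13) × 15 = 45.00 (to 2 dp)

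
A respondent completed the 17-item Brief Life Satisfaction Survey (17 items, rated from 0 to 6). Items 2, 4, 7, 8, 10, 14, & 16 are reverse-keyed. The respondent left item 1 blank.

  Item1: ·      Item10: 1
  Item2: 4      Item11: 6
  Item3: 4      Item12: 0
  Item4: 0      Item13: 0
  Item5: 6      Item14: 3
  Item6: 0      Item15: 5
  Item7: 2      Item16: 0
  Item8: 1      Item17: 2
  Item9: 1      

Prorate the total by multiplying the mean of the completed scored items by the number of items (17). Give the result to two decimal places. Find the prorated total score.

58.44

Reverse-coded (reverse-coded value = 6 − response):
  item 2: 6 − 4 = 2
  item 4: 6 − 0 = 6
  item 7: 6 − 2 = 4
  item 8: 6 − 1 = 5
  item 10: 6 − 1 = 5
  item 14: 6 − 3 = 3
  item 16: 6 − 0 = 6
Completed scored items (16 of 17): 2, 4, 6, 6, 0, 4, 5, 1, 5, 6, 0, 0, 3, 5, 6, 2; sum = 55.
Person mean = 55 / 16 ≈ 3.4375
Prorated total = (55 / 16) × 17 = 58.44 (to 2 dp)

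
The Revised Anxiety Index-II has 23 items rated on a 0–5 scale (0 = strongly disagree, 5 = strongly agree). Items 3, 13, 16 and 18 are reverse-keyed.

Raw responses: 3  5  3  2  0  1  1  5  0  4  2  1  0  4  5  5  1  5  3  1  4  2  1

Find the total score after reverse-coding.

52

Reversing items 3, 13, 16 and 18 with 5 − raw:
Total = 3 + 5 + (5−3) + 2 + 0 + 1 + 1 + 5 + 0 + 4 + 2 + 1 + (5−0) + 4 + 5 + (5−5) + 1 + (5−5) + 3 + 1 + 4 + 2 + 1
      = 3 + 5 + 2 + 2 + 0 + 1 + 1 + 5 + 0 + 4 + 2 + 1 + 5 + 4 + 5 + 0 + 1 + 0 + 3 + 1 + 4 + 2 + 1 = 52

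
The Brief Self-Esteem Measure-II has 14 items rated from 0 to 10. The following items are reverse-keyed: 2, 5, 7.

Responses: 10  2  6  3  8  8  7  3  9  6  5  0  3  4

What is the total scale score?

Raw sum = 74. Reverse-keyed items: 2, 5, 7; their raw sum = 17.
Each reversal replaces raw with 10 − raw, changing the total by 10 − 2·raw per item.
Total = 74 + 3·10 − 2·17 = 74 + 30 − 34 = 70

70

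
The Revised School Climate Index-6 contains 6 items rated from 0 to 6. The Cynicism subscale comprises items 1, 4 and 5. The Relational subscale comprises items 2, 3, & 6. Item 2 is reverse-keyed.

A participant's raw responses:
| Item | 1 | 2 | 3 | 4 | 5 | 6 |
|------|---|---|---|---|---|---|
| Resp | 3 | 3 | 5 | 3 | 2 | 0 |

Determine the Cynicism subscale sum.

8

Cynicism items: 1, 4, 5.
  item 1: 3
  item 4: 3
  item 5: 2
Sum = 3 + 3 + 2 = 8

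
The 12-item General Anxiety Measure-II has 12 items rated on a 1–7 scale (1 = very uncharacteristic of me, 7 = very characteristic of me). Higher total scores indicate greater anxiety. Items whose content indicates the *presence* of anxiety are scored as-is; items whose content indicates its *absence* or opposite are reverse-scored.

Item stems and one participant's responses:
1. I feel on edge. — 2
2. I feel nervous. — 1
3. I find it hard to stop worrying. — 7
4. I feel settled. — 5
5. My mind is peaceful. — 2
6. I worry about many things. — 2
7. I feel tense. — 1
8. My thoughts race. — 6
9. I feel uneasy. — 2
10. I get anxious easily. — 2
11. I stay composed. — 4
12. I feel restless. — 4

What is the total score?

40

Items 4, 5, 11 describe the absence/opposite of anxiety → reverse-score.
on a 1–7 scale, reversed = 8 − raw.
  item 1: 2
  item 2: 1
  item 3: 7
  item 4: 8 − 5 = 3
  item 5: 8 − 2 = 6
  item 6: 2
  item 7: 1
  item 8: 6
  item 9: 2
  item 10: 2
  item 11: 8 − 4 = 4
  item 12: 4
Total = 2 + 1 + 7 + 3 + 6 + 2 + 1 + 6 + 2 + 2 + 4 + 4 = 40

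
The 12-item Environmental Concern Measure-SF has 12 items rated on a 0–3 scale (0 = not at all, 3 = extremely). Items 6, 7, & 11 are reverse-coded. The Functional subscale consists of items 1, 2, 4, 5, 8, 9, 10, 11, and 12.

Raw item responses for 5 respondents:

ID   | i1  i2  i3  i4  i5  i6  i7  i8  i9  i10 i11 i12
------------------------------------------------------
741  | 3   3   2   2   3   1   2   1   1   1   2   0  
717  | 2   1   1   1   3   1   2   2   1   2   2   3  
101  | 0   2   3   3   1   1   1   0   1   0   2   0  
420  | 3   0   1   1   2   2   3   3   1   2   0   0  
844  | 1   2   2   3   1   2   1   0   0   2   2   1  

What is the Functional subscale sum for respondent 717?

16

Respondent 717 raw: 2, 1, 1, 1, 3, 1, 2, 2, 1, 2, 2, 3.
Functional items: 1, 2, 4, 5, 8, 9, 10, 11, 12.
Reverse-coded (on a 0–3 scale, reversed = 3 − raw):
  item 1: 2
  item 2: 1
  item 4: 1
  item 5: 3
  item 8: 2
  item 9: 1
  item 10: 2
  item 11: 3 − 2 = 1
  item 12: 3
Sum = 2 + 1 + 1 + 3 + 2 + 1 + 2 + 1 + 3 = 16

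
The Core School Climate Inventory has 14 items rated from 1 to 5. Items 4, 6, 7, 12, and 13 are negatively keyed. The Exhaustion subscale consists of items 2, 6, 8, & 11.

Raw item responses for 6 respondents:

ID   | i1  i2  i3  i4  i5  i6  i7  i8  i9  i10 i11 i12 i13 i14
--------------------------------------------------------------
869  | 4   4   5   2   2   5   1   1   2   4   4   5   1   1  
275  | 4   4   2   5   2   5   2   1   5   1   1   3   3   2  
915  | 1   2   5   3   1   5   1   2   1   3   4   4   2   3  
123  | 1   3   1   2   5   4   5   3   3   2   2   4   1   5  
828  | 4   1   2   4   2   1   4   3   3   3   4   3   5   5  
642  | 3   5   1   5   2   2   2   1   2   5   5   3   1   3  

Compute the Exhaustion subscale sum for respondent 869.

10

Respondent 869 raw: 4, 4, 5, 2, 2, 5, 1, 1, 2, 4, 4, 5, 1, 1.
Exhaustion items: 2, 6, 8, 11.
Reverse-coded (reversed = (1+5) − raw = 6 − raw):
  item 2: 4
  item 6: 6 − 5 = 1
  item 8: 1
  item 11: 4
Sum = 4 + 1 + 1 + 4 = 10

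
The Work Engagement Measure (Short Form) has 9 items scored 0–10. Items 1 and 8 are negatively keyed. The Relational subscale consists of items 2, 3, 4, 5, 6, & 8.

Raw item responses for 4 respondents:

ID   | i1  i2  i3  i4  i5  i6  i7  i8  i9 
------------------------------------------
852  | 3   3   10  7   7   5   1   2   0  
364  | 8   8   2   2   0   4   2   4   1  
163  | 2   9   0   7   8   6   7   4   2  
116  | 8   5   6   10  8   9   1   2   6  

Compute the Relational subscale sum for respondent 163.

Respondent 163 raw: 2, 9, 0, 7, 8, 6, 7, 4, 2.
Relational items: 2, 3, 4, 5, 6, 8.
Reverse-coded (reversed = (0+10) − raw = 10 − raw):
  item 2: 9
  item 3: 0
  item 4: 7
  item 5: 8
  item 6: 6
  item 8: 10 − 4 = 6
Sum = 9 + 0 + 7 + 8 + 6 + 6 = 36

36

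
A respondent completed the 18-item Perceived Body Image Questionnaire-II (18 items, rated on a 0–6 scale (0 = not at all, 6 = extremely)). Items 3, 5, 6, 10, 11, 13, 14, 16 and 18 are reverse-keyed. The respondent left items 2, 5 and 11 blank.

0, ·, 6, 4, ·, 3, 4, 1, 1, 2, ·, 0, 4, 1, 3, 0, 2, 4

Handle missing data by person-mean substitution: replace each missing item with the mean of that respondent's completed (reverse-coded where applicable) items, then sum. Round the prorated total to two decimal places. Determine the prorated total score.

Reverse-coded (reverse-coded value = 6 − response):
  item 3: 6 − 6 = 0
  item 6: 6 − 3 = 3
  item 10: 6 − 2 = 4
  item 13: 6 − 4 = 2
  item 14: 6 − 1 = 5
  item 16: 6 − 0 = 6
  item 18: 6 − 4 = 2
Completed scored items (15 of 18): 0, 0, 4, 3, 4, 1, 1, 4, 0, 2, 5, 3, 6, 2, 2; sum = 37.
Person mean = 37 / 15 ≈ 2.4667
Prorated total = (37 / 15) × 18 = 44.40 (to 2 dp)

44.40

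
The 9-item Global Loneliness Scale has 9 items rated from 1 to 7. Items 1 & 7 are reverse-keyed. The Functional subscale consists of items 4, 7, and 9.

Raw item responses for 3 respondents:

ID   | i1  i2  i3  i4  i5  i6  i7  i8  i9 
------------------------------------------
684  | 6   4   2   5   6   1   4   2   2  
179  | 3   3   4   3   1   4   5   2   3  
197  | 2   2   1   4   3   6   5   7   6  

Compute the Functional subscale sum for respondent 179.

9

Respondent 179 raw: 3, 3, 4, 3, 1, 4, 5, 2, 3.
Functional items: 4, 7, 9.
Reverse-coded (reversed = (1+7) − raw = 8 − raw):
  item 4: 3
  item 7: 8 − 5 = 3
  item 9: 3
Sum = 3 + 3 + 3 = 9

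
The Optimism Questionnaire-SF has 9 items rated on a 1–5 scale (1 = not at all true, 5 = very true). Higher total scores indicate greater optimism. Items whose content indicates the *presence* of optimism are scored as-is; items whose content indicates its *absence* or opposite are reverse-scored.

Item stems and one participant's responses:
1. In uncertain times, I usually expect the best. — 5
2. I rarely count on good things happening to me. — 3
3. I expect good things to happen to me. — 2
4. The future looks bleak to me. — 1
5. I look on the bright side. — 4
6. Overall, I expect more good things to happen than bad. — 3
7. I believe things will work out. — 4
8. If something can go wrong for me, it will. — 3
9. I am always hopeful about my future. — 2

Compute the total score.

Items 2, 4, 8 describe the absence/opposite of optimism → reverse-score.
reversed = (1+5) − raw = 6 − raw.
  item 1: 5
  item 2: 6 − 3 = 3
  item 3: 2
  item 4: 6 − 1 = 5
  item 5: 4
  item 6: 3
  item 7: 4
  item 8: 6 − 3 = 3
  item 9: 2
Total = 5 + 3 + 2 + 5 + 4 + 3 + 4 + 3 + 2 = 31

31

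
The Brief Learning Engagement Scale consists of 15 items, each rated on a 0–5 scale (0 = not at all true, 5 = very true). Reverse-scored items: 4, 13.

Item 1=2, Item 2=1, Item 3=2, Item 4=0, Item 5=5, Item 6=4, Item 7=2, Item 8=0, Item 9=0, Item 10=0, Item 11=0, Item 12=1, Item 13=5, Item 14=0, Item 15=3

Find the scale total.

25

Apply reverse scoring (reverse-coded value = 5 − response):
  item 4: 5 − 0 = 5
  item 13: 5 − 5 = 0
After reverse-coding: 2, 1, 2, 5, 5, 4, 2, 0, 0, 0, 0, 1, 0, 0, 3
Total = 2 + 1 + 2 + 5 + 5 + 4 + 2 + 0 + 0 + 0 + 0 + 1 + 0 + 0 + 3 = 25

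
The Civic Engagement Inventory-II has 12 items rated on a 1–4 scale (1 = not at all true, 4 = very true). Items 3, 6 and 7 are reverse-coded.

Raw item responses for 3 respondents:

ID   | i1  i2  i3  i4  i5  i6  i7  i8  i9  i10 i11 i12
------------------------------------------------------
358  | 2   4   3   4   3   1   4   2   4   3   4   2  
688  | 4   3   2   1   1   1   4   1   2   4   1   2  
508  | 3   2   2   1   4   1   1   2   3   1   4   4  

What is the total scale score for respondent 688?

Respondent 688 raw: 4, 3, 2, 1, 1, 1, 4, 1, 2, 4, 1, 2.
Reverse-coded (on a 1–4 scale, reversed = 5 − raw):
  item 1: 4
  item 2: 3
  item 3: 5 − 2 = 3
  item 4: 1
  item 5: 1
  item 6: 5 − 1 = 4
  item 7: 5 − 4 = 1
  item 8: 1
  item 9: 2
  item 10: 4
  item 11: 1
  item 12: 2
Sum = 4 + 3 + 3 + 1 + 1 + 4 + 1 + 1 + 2 + 4 + 1 + 2 = 27

27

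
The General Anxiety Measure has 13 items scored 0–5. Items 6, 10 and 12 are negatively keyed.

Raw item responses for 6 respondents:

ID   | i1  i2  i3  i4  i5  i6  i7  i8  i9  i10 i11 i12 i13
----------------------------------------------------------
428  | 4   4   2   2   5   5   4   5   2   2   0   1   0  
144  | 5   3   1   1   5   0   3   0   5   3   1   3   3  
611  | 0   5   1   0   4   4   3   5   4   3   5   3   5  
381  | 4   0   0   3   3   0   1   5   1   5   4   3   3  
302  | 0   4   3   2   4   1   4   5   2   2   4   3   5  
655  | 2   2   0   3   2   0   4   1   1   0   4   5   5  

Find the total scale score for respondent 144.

36

Respondent 144 raw: 5, 3, 1, 1, 5, 0, 3, 0, 5, 3, 1, 3, 3.
Reverse-coded (reversed = (0+5) − raw = 5 − raw):
  item 1: 5
  item 2: 3
  item 3: 1
  item 4: 1
  item 5: 5
  item 6: 5 − 0 = 5
  item 7: 3
  item 8: 0
  item 9: 5
  item 10: 5 − 3 = 2
  item 11: 1
  item 12: 5 − 3 = 2
  item 13: 3
Sum = 5 + 3 + 1 + 1 + 5 + 5 + 3 + 0 + 5 + 2 + 1 + 2 + 3 = 36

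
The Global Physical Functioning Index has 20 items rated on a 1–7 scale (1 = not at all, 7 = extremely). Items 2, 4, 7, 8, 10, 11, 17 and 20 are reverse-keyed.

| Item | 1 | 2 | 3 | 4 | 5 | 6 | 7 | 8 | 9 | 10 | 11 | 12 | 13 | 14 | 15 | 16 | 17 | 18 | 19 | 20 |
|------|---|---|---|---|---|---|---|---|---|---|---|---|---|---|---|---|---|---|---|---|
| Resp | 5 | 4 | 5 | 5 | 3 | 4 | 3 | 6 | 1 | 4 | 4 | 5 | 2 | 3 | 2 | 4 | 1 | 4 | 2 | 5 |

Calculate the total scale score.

72

Reversing items 2, 4, 7, 8, 10, 11, 17 and 20 with 8 − raw:
Total = 5 + (8−4) + 5 + (8−5) + 3 + 4 + (8−3) + (8−6) + 1 + (8−4) + (8−4) + 5 + 2 + 3 + 2 + 4 + (8−1) + 4 + 2 + (8−5)
      = 5 + 4 + 5 + 3 + 3 + 4 + 5 + 2 + 1 + 4 + 4 + 5 + 2 + 3 + 2 + 4 + 7 + 4 + 2 + 3 = 72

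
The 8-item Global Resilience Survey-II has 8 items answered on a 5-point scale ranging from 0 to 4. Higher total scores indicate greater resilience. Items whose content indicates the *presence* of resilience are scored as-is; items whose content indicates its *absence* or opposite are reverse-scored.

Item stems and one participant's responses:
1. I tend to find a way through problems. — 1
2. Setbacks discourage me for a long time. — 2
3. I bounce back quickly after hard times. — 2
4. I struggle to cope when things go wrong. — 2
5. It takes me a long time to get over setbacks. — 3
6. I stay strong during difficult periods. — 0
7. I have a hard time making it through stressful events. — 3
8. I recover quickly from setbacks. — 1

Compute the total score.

10

Items 2, 4, 5, 7 describe the absence/opposite of resilience → reverse-score.
reversed = (0+4) − raw = 4 − raw.
  item 1: 1
  item 2: 4 − 2 = 2
  item 3: 2
  item 4: 4 − 2 = 2
  item 5: 4 − 3 = 1
  item 6: 0
  item 7: 4 − 3 = 1
  item 8: 1
Total = 1 + 2 + 2 + 2 + 1 + 0 + 1 + 1 = 10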